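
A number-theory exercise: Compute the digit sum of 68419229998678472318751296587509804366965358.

240

6+8+4+1+9+2+2+9+9+9+8+6+7+8+4+7+2+3+1+8+7+5+1+2+9+6+5+8+7+5+0+9+8+0+4+3+6+6+9+6+5+3+5+8 = 240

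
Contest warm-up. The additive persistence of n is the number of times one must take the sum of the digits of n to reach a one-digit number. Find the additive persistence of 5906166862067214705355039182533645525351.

3

5906166862067214705355039182533645525351 → 164 → 11 → 2 (3 steps)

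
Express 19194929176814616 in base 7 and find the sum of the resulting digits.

66

19194929176814616 in base 7 is 14534053603642345251.
Digit sum: 1+4+5+3+4+0+5+3+6+0+3+6+4+2+3+4+5+2+5+1 = 66.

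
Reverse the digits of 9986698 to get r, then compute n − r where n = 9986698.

1019799

Reverse of 9986698 is 8966899.
9986698 − 8966899 = 1019799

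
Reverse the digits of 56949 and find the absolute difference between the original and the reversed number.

38016

Reverse of 56949 is 94965.
|56949 − 94965| = 38016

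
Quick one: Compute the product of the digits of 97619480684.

9×7×6×1×9×4×8×0×6×8×4 = 0

0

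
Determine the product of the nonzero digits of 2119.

2×1×1×9 = 18

18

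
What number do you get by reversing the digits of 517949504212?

Reversing 517949504212 gives 212405949715.

212405949715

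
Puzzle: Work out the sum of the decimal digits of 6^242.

6^242 = 205401018540529108843309672321899274291684948598882894410486352535549129564314223698901092521073308923089305720868661800981873784450134140466771611126141745524387587025921352921242964852736
Sum of its 189 digits: 819.

819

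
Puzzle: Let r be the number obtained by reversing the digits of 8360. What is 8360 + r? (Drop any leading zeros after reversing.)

Reverse of 8360 is 638.
8360 + 638 = 8998

8998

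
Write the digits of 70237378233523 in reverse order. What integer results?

Reversing 70237378233523 gives 32533287373207.

32533287373207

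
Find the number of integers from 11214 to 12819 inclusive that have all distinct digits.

258

The integers in [11214, 12819] that have all distinct digits: 12034, 12035, 12036, 12037, 12038, 12039, …, 12807, 12809.
258 qualify.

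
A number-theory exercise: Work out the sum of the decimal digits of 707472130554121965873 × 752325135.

135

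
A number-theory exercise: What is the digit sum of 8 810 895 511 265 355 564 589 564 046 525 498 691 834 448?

8+8+1+0+8+9+5+5+1+1+2+6+5+3+5+5+5+6+4+5+8+9+5+6+4+0+4+6+5+2+5+4+9+8+6+9+1+8+3+4+4+4+8 = 214

214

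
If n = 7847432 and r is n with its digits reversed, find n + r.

Reverse of 7847432 is 2347487.
7847432 + 2347487 = 10194919

10194919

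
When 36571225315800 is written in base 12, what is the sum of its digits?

65

36571225315800 in base 12 is 41278B94432A0.
Digit sum: 4+1+2+7+8+11+9+4+4+3+2+10+0 = 65.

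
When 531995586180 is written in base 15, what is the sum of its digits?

531995586180 in base 15 is DC89A4BC70.
Digit sum: 13+12+8+9+10+4+11+12+7+0 = 86.

86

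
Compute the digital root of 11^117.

The digital root of n equals n mod 9 (or 9 when 9 | n), so we need 11^117 mod 9.
11^117 ≡ 8 (mod 9), so the digital root is 8.

8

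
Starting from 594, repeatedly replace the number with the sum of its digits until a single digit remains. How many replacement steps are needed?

2

594 → 18 → 9 (2 steps)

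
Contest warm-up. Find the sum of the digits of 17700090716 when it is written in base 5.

17700090716 in base 5 is 242222210400331.
Digit sum: 2+4+2+2+2+2+2+1+0+4+0+0+3+3+1 = 28.

28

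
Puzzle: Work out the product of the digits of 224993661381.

3359232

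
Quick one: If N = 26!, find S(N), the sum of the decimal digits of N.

26! = 403291461126605635584000000
Sum of its 27 digits: 81.

81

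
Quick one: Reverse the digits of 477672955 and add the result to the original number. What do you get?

Reverse of 477672955 is 559276774.
477672955 + 559276774 = 1036949729

1036949729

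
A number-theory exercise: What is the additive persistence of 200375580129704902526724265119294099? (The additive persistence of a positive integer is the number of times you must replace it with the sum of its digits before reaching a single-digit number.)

200375580129704902526724265119294099 → 147 → 12 → 3 (3 steps)

3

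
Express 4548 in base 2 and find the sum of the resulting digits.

4548 in base 2 is 1000111000100.
Digit sum: 1+0+0+0+1+1+1+0+0+0+1+0+0 = 5.

5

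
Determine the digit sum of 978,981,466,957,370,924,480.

116

9+7+8+9+8+1+4+6+6+9+5+7+3+7+0+9+2+4+4+8+0 = 116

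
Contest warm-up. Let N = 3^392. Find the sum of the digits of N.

864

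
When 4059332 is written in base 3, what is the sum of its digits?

4059332 in base 3 is 21122020100122.
Digit sum: 2+1+1+2+2+0+2+0+1+0+0+1+2+2 = 16.

16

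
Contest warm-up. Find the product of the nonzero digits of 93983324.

9×3×9×8×3×3×2×4 = 139968

139968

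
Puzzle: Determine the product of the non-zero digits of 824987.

32256

8×2×4×9×8×7 = 32256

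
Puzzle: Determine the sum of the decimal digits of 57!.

57! = 40526919504877216755680601905432322134980384796226602145184481280000000000000
Sum of its 77 digits: 270.

270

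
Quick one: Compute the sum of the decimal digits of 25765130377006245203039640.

90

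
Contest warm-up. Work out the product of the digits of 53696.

5×3×6×9×6 = 4860

4860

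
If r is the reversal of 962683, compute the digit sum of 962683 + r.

32

Reversal of 962683 is 386269; 962683 + 386269 = 1348952.
Digit sum of 1348952: 1+3+4+8+9+5+2 = 32.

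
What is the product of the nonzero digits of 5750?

175

5×7×5 = 175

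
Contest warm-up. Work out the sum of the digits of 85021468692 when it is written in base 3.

20

85021468692 in base 3 is 22010110021220010001220.
Digit sum: 2+2+0+1+0+1+1+0+0+2+1+2+2+0+0+1+0+0+0+1+2+2+0 = 20.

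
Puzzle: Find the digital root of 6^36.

9

The digital root of n equals n mod 9 (or 9 when 9 | n), so we need 6^36 mod 9.
6^36 ≡ 0 (mod 9), so the digital root is 9.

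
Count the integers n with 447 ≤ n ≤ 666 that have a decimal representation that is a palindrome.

22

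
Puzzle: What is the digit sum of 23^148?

931

23^148 = 3433363063188037676902451955415920785842383254284164565425177675733080186115725738541770838995236106846429886765074542405043737475266864854312848690813028441065586077815145794675110286680657677615883681
Sum of its 202 digits: 931.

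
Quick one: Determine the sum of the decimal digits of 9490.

9+4+9+0 = 22

22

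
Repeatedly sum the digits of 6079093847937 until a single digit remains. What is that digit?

6+0+7+9+0+9+3+8+4+7+9+3+7 = 72
7+2 = 9

9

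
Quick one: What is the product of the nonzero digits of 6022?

24

6×2×2 = 24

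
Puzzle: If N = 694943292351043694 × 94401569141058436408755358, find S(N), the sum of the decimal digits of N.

203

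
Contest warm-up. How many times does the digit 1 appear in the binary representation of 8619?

8619 in base 2 is 10000110101011.
The digit 1 appears 7 times.

7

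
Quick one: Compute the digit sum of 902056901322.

39

9+0+2+0+5+6+9+0+1+3+2+2 = 39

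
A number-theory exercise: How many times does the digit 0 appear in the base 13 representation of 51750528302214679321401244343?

51750528302214679321401244343 in base 13 is 74455782286266783004C5314C.
The digit 0 appears 2 times.

2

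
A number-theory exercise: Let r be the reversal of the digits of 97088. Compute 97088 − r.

9009

Reverse of 97088 is 88079.
97088 − 88079 = 9009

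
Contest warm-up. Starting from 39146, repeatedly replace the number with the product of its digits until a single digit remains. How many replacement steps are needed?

39146 → 648 → 192 → 18 → 8 (4 steps)

4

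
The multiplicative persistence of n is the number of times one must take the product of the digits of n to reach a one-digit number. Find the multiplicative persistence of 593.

3

593 → 135 → 15 → 5 (3 steps)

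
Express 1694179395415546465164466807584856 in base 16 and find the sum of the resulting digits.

196

1694179395415546465164466807584856 in base 16 is 53878CDE1315B24928DE41DB3858.
Digit sum: 5+3+8+7+8+12+13+14+1+3+1+5+11+2+4+9+2+8+13+14+4+1+13+11+3+8+5+8 = 196.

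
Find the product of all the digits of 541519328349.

4665600

5×4×1×5×1×9×3×2×8×3×4×9 = 4665600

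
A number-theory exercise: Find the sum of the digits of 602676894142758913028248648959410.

158

6+0+2+6+7+6+8+9+4+1+4+2+7+5+8+9+1+3+0+2+8+2+4+8+6+4+8+9+5+9+4+1+0 = 158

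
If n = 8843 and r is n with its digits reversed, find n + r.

Reverse of 8843 is 3488.
8843 + 3488 = 12331

12331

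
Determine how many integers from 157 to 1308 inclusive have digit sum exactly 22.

The integers in [157, 1308] that have digit sum exactly 22: 499, 589, 598, 679, 688, 697, …, 985, 994.
21 qualify.

21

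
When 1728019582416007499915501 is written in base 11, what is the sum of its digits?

1728019582416007499915501 in base 11 is 1A25655692037A378387A897.
Digit sum: 1+10+2+5+6+5+5+6+9+2+0+3+7+10+3+7+8+3+8+7+10+8+9+7 = 141.

141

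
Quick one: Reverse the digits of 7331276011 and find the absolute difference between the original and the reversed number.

6224554674

Reverse of 7331276011 is 1106721337.
|7331276011 − 1106721337| = 6224554674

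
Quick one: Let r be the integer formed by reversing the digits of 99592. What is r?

Reversing 99592 gives 29599.

29599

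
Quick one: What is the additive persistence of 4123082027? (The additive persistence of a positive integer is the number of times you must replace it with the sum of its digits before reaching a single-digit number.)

4123082027 → 29 → 11 → 2 (3 steps)

3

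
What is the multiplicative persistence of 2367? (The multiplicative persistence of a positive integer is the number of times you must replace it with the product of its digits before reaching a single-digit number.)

3

2367 → 252 → 20 → 0 (3 steps)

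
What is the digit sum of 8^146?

568

8^146 = 709803441694928604052074031140629428079727891296209043243642772637343054798240159498233447962659731992932150006119314388217384402944
Sum of its 132 digits: 568.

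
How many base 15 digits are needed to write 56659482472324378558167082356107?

27

56659482472324378558167082356107 in base 15 is EE5B4A247AA2CC0C2C2E62AA222, which has 27 digits.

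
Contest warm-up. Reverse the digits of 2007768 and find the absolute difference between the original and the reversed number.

Reverse of 2007768 is 8677002.
|2007768 − 8677002| = 6669234

6669234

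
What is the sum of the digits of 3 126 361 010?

23

3+1+2+6+3+6+1+0+1+0 = 23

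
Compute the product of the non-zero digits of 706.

42

7×6 = 42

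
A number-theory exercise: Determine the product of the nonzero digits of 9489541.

9×4×8×9×5×4×1 = 51840

51840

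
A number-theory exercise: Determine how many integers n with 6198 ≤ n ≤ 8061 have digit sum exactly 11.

29

The integers in [6198, 8061] that have digit sum exactly 11: 6203, 6212, 6221, 6230, 6302, 6311, …, 8021, 8030.
29 qualify.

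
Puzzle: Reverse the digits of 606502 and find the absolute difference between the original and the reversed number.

400896

Reverse of 606502 is 205606.
|606502 − 205606| = 400896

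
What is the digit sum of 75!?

432

75! = 24809140811395398091946477116594033660926243886570122837795894512655842677572867409443815424000000000000000000
Sum of its 110 digits: 432.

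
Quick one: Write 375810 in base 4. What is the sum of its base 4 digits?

375810 in base 4 is 1123300002.
Digit sum: 1+1+2+3+3+0+0+0+0+2 = 12.

12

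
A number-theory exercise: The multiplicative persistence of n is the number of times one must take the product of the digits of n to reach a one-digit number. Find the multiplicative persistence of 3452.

3452 → 120 → 0 (2 steps)

2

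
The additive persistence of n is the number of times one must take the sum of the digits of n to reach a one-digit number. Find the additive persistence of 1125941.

2

1125941 → 23 → 5 (2 steps)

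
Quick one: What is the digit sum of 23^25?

23^25 = 11045767571919545466173812409689943
Sum of its 35 digits: 167.

167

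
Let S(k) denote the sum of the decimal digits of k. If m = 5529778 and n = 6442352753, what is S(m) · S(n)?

1763

S(5529778) = 5+5+2+9+7+7+8 = 43.
S(6442352753) = 6+4+4+2+3+5+2+7+5+3 = 41.
43 · 41 = 1763.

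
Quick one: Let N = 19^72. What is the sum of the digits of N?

19^72 = 117559916411211832465951672297276404659712092294244328417048016671441189422251359092181500961
Sum of its 93 digits: 379.

379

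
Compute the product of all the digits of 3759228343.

1088640

3×7×5×9×2×2×8×3×4×3 = 1088640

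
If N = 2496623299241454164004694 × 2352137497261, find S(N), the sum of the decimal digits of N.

2496623299241454164004694 × 2352137497261 = 5872401278681294677064247978216143134
Sum of its 37 digits: 166.

166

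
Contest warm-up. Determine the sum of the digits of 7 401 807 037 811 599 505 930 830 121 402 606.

125

7+4+0+1+8+0+7+0+3+7+8+1+1+5+9+9+5+0+5+9+3+0+8+3+0+1+2+1+4+0+2+6+0+6 = 125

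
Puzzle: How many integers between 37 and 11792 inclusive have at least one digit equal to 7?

The integers in [37, 11792] that have at least one digit equal to 7: 37, 47, 57, 67, 70, 71, …, 11791, 11792.
3933 qualify.

3933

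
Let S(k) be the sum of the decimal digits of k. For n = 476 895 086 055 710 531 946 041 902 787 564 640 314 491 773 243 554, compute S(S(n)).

8

First digit sum: 224.
2+2+4 = 8.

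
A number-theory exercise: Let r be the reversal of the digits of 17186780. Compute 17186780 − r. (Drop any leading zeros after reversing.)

8418609

Reverse of 17186780 is 8768171.
17186780 − 8768171 = 8418609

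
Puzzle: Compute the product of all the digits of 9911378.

13608

9×9×1×1×3×7×8 = 13608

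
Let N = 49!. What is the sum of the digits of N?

225

49! = 608281864034267560872252163321295376887552831379210240000000000
Sum of its 63 digits: 225.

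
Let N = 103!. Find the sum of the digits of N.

103! = 99029007164861804075467152545817733490901658221144924830052805546998766658416222832141441073883538492653516385977292093222882134415149891584000000000000000000000000
Sum of its 164 digits: 621.

621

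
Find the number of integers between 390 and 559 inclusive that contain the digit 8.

26

The integers in [390, 559] that contain the digit 8: 398, 408, 418, 428, 438, 448, …, 548, 558.
26 qualify.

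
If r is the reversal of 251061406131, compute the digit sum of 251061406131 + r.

Reversal of 251061406131 is 131604160152; 251061406131 + 131604160152 = 382665566283.
Digit sum of 382665566283: 3+8+2+6+6+5+5+6+6+2+8+3 = 60.

60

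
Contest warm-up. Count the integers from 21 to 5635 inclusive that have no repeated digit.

3040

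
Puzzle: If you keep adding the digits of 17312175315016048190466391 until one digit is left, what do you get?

4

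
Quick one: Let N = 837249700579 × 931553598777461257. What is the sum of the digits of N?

837249700579 × 931553598777461257 = 779942971649719337877022967803
Sum of its 30 digits: 163.

163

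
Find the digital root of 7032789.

9

7+0+3+2+7+8+9 = 36
3+6 = 9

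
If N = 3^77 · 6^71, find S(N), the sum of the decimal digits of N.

3^77 · 6^71 = 97067845598755606927064487742481168589452492333686688015064821927323648979893086075777712128
Sum of its 92 digits: 468.

468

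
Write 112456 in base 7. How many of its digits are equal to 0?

1

112456 in base 7 is 645601.
The digit 0 appears 1 time.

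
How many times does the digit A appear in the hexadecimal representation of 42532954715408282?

42532954715408282 in base 16 is 971B7F390F479A.
The digit A appears 1 time.

1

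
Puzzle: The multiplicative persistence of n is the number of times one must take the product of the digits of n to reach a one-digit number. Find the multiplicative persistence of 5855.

5855 → 1000 → 0 (2 steps)

2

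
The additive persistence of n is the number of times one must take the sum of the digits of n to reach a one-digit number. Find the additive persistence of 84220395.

2

84220395 → 33 → 6 (2 steps)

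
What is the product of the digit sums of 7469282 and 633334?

836

S(7469282) = 7+4+6+9+2+8+2 = 38.
S(633334) = 6+3+3+3+3+4 = 22.
38 · 22 = 836.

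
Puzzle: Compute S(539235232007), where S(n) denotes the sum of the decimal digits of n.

5+3+9+2+3+5+2+3+2+0+0+7 = 41

41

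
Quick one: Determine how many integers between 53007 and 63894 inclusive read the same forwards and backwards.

109

The integers in [53007, 63894] that read the same forwards and backwards: 53035, 53135, 53235, 53335, 53435, 53535, …, 63736, 63836.
109 qualify.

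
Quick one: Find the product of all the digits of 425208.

0

4×2×5×2×0×8 = 0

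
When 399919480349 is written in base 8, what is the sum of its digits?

399919480349 in base 8 is 5643503577035.
Digit sum: 5+6+4+3+5+0+3+5+7+7+0+3+5 = 53.

53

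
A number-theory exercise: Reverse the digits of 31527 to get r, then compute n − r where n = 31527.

Reverse of 31527 is 72513.
31527 − 72513 = -40986

-40986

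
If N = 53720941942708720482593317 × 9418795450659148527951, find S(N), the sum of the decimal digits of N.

53720941942708720482593317 × 9418795450659148527951 = 505986563575109136958449325643679757219540303467
Sum of its 48 digits: 231.

231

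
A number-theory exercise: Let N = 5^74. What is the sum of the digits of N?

5^74 = 5293955920339377119177015629247762262821197509765625
Sum of its 52 digits: 241.

241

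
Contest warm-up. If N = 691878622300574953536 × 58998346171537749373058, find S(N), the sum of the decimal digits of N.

691878622300574953536 × 58998346171537749373058 = 40819694467175938816423535469552921480233088
Sum of its 44 digits: 207.

207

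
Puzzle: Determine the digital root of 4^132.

The digital root of n equals n mod 9 (or 9 when 9 | n), so we need 4^132 mod 9.
4^132 ≡ 1 (mod 9), so the digital root is 1.

1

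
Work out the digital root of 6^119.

9

The digital root of n equals n mod 9 (or 9 when 9 | n), so we need 6^119 mod 9.
6^119 ≡ 0 (mod 9), so the digital root is 9.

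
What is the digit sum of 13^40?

193

13^40 = 361188648084531445929920877641340156544317601
Sum of its 45 digits: 193.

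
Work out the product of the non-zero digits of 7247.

392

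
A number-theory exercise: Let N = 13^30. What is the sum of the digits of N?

13^30 = 2619995643649944960380551432833049
Sum of its 34 digits: 163.

163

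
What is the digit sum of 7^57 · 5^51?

395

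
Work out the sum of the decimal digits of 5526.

5+5+2+6 = 18

18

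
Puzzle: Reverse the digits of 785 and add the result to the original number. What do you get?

Reverse of 785 is 587.
785 + 587 = 1372

1372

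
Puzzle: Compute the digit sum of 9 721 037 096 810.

9+7+2+1+0+3+7+0+9+6+8+1+0 = 53

53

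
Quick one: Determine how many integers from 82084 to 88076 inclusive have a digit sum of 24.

The integers in [82084, 88076] that have a digit sum of 24: 82086, 82095, 82149, 82158, 82167, 82176, …, 88062, 88071.
415 qualify.

415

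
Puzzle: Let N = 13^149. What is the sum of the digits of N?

772

13^149 = 9496410810062727036230432297865089195519038687418393867229400753423266929993959484788773674761911495707977530251241848368018531000259529478896219141560299650419126173
Sum of its 166 digits: 772.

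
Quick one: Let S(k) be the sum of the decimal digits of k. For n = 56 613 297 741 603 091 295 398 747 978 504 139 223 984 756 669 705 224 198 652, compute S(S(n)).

First digit sum: 288.
2+8+8 = 18.

18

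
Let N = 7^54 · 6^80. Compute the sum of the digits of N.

7^54 · 6^80 = 771603504480088010948317855805957595277129124662526739856633801113441091588423808144725610466252772368973824
Sum of its 108 digits: 477.

477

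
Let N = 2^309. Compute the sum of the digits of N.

440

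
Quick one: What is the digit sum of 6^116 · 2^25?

423

6^116 · 2^25 = 61843624718405597032771121069052669465772827425021640699587260773620201085231584653907742783700992
Sum of its 98 digits: 423.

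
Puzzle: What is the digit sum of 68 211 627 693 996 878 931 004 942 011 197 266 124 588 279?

6+8+2+1+1+6+2+7+6+9+3+9+9+6+8+7+8+9+3+1+0+0+4+9+4+2+0+1+1+1+9+7+2+6+6+1+2+4+5+8+8+2+7+9 = 209

209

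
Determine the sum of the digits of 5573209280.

41

5+5+7+3+2+0+9+2+8+0 = 41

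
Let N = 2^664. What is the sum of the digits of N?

907

2^664 = 76545051729020975577310162521900618820659871603466655644272117978380005723696097587725184512638784526308634214455061267843403507870735540391292521535824647434568377082591826884769598224146796816367616
Sum of its 200 digits: 907.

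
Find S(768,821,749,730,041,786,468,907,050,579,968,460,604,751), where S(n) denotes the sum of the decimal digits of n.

204

7+6+8+8+2+1+7+4+9+7+3+0+0+4+1+7+8+6+4+6+8+9+0+7+0+5+0+5+7+9+9+6+8+4+6+0+6+0+4+7+5+1 = 204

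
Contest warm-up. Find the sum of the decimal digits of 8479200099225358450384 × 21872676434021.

137

8479200099225358450384 × 21872676434021 = 185462800189675022635000607578114064
Sum of its 36 digits: 137.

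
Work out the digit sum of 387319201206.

3+8+7+3+1+9+2+0+1+2+0+6 = 42

42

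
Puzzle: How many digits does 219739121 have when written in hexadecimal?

7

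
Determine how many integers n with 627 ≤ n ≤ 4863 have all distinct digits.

The integers in [627, 4863] that have all distinct digits: 627, 628, 629, 630, 631, 632, …, 4862, 4863.
2210 qualify.

2210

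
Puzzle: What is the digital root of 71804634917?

5

7+1+8+0+4+6+3+4+9+1+7 = 50
5+0 = 5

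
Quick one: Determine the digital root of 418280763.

4+1+8+2+8+0+7+6+3 = 39
3+9 = 12
1+2 = 3

3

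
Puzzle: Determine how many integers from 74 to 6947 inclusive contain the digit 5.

2596

The integers in [74, 6947] that contain the digit 5: 75, 85, 95, 105, 115, 125, …, 6935, 6945.
2596 qualify.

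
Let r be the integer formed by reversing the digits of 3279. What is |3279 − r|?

Reverse of 3279 is 9723.
|3279 − 9723| = 6444

6444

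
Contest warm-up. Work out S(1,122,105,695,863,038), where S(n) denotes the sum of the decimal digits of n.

1+1+2+2+1+0+5+6+9+5+8+6+3+0+3+8 = 60

60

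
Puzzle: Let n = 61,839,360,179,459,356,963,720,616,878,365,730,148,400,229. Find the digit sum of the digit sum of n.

First digit sum: 202.
2+0+2 = 4.

4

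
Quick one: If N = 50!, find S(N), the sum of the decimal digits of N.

216

50! = 30414093201713378043612608166064768844377641568960512000000000000
Sum of its 65 digits: 216.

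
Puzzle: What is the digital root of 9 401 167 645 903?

9+4+0+1+1+6+7+6+4+5+9+0+3 = 55
5+5 = 10
1+0 = 1

1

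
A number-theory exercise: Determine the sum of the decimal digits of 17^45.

242

17^45 = 23453165165327788911665591944416226304630809183732482257
Sum of its 56 digits: 242.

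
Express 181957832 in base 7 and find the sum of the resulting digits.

26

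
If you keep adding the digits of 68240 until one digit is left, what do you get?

6+8+2+4+0 = 20
2+0 = 2

2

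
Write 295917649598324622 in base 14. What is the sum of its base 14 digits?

295917649598324622 in base 14 is 1C8B7D0936294458.
Digit sum: 1+12+8+11+7+13+0+9+3+6+2+9+4+4+5+8 = 102.

102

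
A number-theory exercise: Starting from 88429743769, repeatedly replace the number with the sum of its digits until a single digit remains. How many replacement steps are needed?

3

88429743769 → 67 → 13 → 4 (3 steps)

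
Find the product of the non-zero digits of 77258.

3920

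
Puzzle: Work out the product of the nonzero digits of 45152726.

16800

4×5×1×5×2×7×2×6 = 16800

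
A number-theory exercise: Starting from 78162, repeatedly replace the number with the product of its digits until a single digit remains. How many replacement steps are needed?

4

78162 → 672 → 84 → 32 → 6 (4 steps)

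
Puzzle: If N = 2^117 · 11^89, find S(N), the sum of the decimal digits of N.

2^117 · 11^89 = 80252481794397960990969748468005693716073566307111831925866724043063986686583426753990499290200573255301655018352707142368100352
Sum of its 128 digits: 571.

571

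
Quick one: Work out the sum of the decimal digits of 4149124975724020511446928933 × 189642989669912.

208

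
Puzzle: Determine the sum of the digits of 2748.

2+7+4+8 = 21

21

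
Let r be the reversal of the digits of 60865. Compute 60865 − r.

Reverse of 60865 is 56806.
60865 − 56806 = 4059

4059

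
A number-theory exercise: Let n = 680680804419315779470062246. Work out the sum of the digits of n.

6+8+0+6+8+0+8+0+4+4+1+9+3+1+5+7+7+9+4+7+0+0+6+2+2+4+6 = 117

117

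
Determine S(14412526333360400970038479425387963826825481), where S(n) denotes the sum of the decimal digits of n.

185

1+4+4+1+2+5+2+6+3+3+3+3+6+0+4+0+0+9+7+0+0+3+8+4+7+9+4+2+5+3+8+7+9+6+3+8+2+6+8+2+5+4+8+1 = 185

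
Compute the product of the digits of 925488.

9×2×5×4×8×8 = 23040

23040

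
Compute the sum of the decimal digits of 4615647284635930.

73

4+6+1+5+6+4+7+2+8+4+6+3+5+9+3+0 = 73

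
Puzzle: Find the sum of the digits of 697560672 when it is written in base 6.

697560672 in base 6 is 153115051320.
Digit sum: 1+5+3+1+1+5+0+5+1+3+2+0 = 27.

27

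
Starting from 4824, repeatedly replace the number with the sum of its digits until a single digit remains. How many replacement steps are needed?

2

4824 → 18 → 9 (2 steps)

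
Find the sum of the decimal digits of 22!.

72

22! = 1124000727777607680000
Sum of its 22 digits: 72.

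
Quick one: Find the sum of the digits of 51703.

5+1+7+0+3 = 16

16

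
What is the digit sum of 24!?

81

24! = 620448401733239439360000
Sum of its 24 digits: 81.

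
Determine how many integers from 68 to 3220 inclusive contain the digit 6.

The integers in [68, 3220] that contain the digit 6: 68, 69, 76, 86, 96, 106, …, 3206, 3216.
839 qualify.

839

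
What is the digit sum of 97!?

648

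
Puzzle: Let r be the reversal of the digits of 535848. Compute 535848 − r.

Reverse of 535848 is 848535.
535848 − 848535 = -312687

-312687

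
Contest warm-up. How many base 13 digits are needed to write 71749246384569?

71749246384569 in base 13 is 3105C04019BB0, which has 13 digits.

13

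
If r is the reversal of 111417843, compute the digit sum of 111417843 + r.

Reversal of 111417843 is 348714111; 111417843 + 348714111 = 460131954.
Digit sum of 460131954: 4+6+0+1+3+1+9+5+4 = 33.

33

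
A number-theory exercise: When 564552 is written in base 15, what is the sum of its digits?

30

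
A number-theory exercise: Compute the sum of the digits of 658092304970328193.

79

6+5+8+0+9+2+3+0+4+9+7+0+3+2+8+1+9+3 = 79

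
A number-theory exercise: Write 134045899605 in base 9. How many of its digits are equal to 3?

134045899605 in base 9 is 423886006440.
The digit 3 appears 1 time.

1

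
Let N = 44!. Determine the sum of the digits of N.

44! = 2658271574788448768043625811014615890319638528000000000
Sum of its 55 digits: 216.

216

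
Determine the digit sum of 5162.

5+1+6+2 = 14

14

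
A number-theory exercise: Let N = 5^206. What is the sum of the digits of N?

646

5^206 = 972346137165803391741260008403144412592226901362682364547049471060890442818028662684991378613392752649526029617987887831986881792545318603515625
Sum of its 144 digits: 646.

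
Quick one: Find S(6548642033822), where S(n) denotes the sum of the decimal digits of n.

53

6+5+4+8+6+4+2+0+3+3+8+2+2 = 53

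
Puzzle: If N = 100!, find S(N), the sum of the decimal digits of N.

648

100! = 93326215443944152681699238856266700490715968264381621468592963895217599993229915608941463976156518286253697920827223758251185210916864000000000000000000000000
Sum of its 158 digits: 648.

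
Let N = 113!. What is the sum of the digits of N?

666

113! = 22311927486598136465966070212187151182564399087952213171022161345724023063584214692821047352118139068425569179220877461124773845924561575264739138192463311667200000000000000000000000000
Sum of its 185 digits: 666.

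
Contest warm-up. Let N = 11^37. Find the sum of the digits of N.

11^37 = 340039485861577398992406882305761986971
Sum of its 39 digits: 200.

200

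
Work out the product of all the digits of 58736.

5040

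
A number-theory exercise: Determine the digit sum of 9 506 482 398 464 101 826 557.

9+5+0+6+4+8+2+3+9+8+4+6+4+1+0+1+8+2+6+5+5+7 = 103

103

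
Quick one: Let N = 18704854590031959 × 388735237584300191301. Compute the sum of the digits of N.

18704854590031959 × 388735237584300191301 = 7271236093035861534652344571403788659
Sum of its 37 digits: 162.

162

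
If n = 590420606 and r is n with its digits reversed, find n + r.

1196444701

Reverse of 590420606 is 606024095.
590420606 + 606024095 = 1196444701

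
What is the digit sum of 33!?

33! = 8683317618811886495518194401280000000
Sum of its 37 digits: 144.

144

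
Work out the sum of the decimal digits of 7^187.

736

7^187 = 107977553360979671039059780865956653364244620013381015189483997224402838847174791454409973772716892502021539903543029012599575248169595965353812536306626667543
Sum of its 159 digits: 736.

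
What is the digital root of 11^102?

The digital root of n equals n mod 9 (or 9 when 9 | n), so we need 11^102 mod 9.
11^102 ≡ 1 (mod 9), so the digital root is 1.

1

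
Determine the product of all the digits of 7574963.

158760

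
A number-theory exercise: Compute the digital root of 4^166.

The digital root of n equals n mod 9 (or 9 when 9 | n), so we need 4^166 mod 9.
4^166 ≡ 4 (mod 9), so the digital root is 4.

4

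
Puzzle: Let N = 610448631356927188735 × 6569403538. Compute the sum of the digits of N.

610448631356927188735 × 6569403538 = 4010283398603455214484102744430
Sum of its 31 digits: 109.

109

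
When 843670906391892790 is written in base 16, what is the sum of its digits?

85

843670906391892790 in base 16 is BB552382AD21336.
Digit sum: 11+11+5+5+2+3+8+2+10+13+2+1+3+3+6 = 85.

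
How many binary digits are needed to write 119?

119 in base 2 is 1110111, which has 7 digits.

7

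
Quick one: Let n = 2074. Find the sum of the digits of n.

2+0+7+4 = 13

13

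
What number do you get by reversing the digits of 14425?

52441

Reversing 14425 gives 52441.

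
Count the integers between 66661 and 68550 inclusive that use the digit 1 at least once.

The integers in [66661, 68550] that use the digit 1 at least once: 66661, 66671, 66681, 66691, 66701, 66710, …, 68531, 68541.
522 qualify.

522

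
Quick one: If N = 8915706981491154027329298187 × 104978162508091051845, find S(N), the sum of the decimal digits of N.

219

8915706981491154027329298187 × 104978162508091051845 = 935954536377500307215577888729843286018481505015
Sum of its 48 digits: 219.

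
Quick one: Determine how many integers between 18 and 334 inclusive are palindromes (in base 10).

32

The integers in [18, 334] that are palindromes (in base 10): 22, 33, 44, 55, 66, 77, …, 323, 333.
32 qualify.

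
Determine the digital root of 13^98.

7

The digital root of n equals n mod 9 (or 9 when 9 | n), so we need 13^98 mod 9.
13^98 ≡ 7 (mod 9), so the digital root is 7.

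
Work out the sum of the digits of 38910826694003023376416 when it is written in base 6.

76

38910826694003023376416 in base 6 is 102003501152145415502324142544.
Digit sum: 1+0+2+0+0+3+5+0+1+1+5+2+1+4+5+4+1+5+5+0+2+3+2+4+1+4+2+5+4+4 = 76.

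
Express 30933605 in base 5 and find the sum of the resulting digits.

30933605 in base 5 is 30404333410.
Digit sum: 3+0+4+0+4+3+3+3+4+1+0 = 25.

25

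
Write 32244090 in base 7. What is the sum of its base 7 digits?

32244090 in base 7 is 541033044.
Digit sum: 5+4+1+0+3+3+0+4+4 = 24.

24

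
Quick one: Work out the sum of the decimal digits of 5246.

17

5+2+4+6 = 17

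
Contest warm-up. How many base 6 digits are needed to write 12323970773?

12323970773 in base 6 is 5354521244125, which has 13 digits.

13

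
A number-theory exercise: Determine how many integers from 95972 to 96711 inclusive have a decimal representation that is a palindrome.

7

The integers in [95972, 96711] that have a decimal representation that is a palindrome: 96069, 96169, 96269, 96369, 96469, 96569, 96669.
7 qualify.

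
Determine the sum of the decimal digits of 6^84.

6^84 = 231582123678838102672736490567111386503858361810075859110326173696
Sum of its 66 digits: 279.

279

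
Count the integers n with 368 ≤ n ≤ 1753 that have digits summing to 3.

The integers in [368, 1753] that have digits summing to 3: 1002, 1011, 1020, 1101, 1110, 1200.
6 qualify.

6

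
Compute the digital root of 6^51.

The digital root of n equals n mod 9 (or 9 when 9 | n), so we need 6^51 mod 9.
6^51 ≡ 0 (mod 9), so the digital root is 9.

9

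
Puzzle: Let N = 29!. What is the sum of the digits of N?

126

29! = 8841761993739701954543616000000
Sum of its 31 digits: 126.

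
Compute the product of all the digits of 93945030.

0

9×3×9×4×5×0×3×0 = 0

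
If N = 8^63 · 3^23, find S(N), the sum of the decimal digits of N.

315

8^63 · 3^23 = 73868288898722540142969209766469315421060780118011833539683495706624
Sum of its 68 digits: 315.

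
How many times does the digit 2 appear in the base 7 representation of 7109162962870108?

4

7109162962870108 in base 7 is 4236302034353512240.
The digit 2 appears 4 times.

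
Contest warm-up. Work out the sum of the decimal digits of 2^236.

2^236 = 110427941548649020598956093796432407239217743554726184882600387580788736
Sum of its 72 digits: 337.

337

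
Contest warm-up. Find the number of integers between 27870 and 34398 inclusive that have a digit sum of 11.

The integers in [27870, 34398] that have a digit sum of 11: 28001, 28010, 28100, 29000, 30008, 30017, …, 34301, 34310.
148 qualify.

148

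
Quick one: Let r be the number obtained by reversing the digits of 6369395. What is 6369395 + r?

12309031

Reverse of 6369395 is 5939636.
6369395 + 5939636 = 12309031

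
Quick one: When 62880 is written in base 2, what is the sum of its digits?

62880 in base 2 is 1111010110100000.
Digit sum: 1+1+1+1+0+1+0+1+1+0+1+0+0+0+0+0 = 8.

8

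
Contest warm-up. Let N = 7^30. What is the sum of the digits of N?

7^30 = 22539340290692258087863249
Sum of its 26 digits: 118.

118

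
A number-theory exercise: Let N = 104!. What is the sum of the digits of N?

104! = 10299016745145627623848583864765044283053772454999072182325491776887871732475287174542709871683888003235965704141638377695179741979175588724736000000000000000000000000
Sum of its 167 digits: 702.

702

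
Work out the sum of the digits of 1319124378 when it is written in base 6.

33

1319124378 in base 6 is 334521225150.
Digit sum: 3+3+4+5+2+1+2+2+5+1+5+0 = 33.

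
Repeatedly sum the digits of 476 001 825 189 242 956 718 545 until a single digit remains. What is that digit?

4+7+6+0+0+1+8+2+5+1+8+9+2+4+2+9+5+6+7+1+8+5+4+5 = 109
1+0+9 = 10
1+0 = 1
(Equivalently, 476 001 825 189 242 956 718 545 mod 9 = 1.)

1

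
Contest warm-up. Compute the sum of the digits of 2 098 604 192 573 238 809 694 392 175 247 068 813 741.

2+0+9+8+6+0+4+1+9+2+5+7+3+2+3+8+8+0+9+6+9+4+3+9+2+1+7+5+2+4+7+0+6+8+8+1+3+7+4+1 = 183

183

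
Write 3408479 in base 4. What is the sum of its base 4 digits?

3408479 in base 4 is 31000021133.
Digit sum: 3+1+0+0+0+0+2+1+1+3+3 = 14.

14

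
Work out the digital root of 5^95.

2

The digital root of n equals n mod 9 (or 9 when 9 | n), so we need 5^95 mod 9.
5^95 ≡ 2 (mod 9), so the digital root is 2.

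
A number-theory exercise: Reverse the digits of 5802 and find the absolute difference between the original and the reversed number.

3717

Reverse of 5802 is 2085.
|5802 − 2085| = 3717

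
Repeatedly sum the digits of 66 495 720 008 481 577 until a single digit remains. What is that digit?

7

6+6+4+9+5+7+2+0+0+0+8+4+8+1+5+7+7 = 79
7+9 = 16
1+6 = 7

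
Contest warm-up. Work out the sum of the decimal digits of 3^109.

234

3^109 = 10144175740568179028790664417176723510595582355545683
Sum of its 53 digits: 234.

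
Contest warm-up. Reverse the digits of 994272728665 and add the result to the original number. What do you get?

1561100001164

Reverse of 994272728665 is 566827272499.
994272728665 + 566827272499 = 1561100001164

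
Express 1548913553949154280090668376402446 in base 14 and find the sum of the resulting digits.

1548913553949154280090668376402446 in base 14 is C78931801948A38C2B80D04A97234.
Digit sum: 12+7+8+9+3+1+8+0+1+9+4+8+10+3+8+12+2+11+8+0+13+0+4+10+9+7+2+3+4 = 176.

176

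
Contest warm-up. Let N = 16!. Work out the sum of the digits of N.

63

16! = 20922789888000
Sum of its 14 digits: 63.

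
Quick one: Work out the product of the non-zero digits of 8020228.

8×2×2×2×8 = 512

512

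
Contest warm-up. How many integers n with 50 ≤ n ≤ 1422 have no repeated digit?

The integers in [50, 1422] that have no repeated digit: 50, 51, 52, 53, 54, 56, …, 1409, 1420.
869 qualify.

869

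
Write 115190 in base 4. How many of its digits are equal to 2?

1

115190 in base 4 is 130013312.
The digit 2 appears 1 time.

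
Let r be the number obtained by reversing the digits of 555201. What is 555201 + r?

657756

Reverse of 555201 is 102555.
555201 + 102555 = 657756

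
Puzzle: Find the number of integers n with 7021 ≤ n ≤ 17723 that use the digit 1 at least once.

8526

The integers in [7021, 17723] that use the digit 1 at least once: 7021, 7031, 7041, 7051, 7061, 7071, …, 17722, 17723.
8526 qualify.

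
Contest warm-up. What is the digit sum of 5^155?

533

5^155 = 2189528850507526673318327473890493955125409284182055893370419193577798566696657189822872169315814971923828125
Sum of its 109 digits: 533.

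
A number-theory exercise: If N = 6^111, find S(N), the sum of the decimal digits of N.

6^111 = 237022073235798140523131680268796863968652076808504395016684686594984571128407503405056
Sum of its 87 digits: 387.

387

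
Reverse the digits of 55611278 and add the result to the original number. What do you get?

Reverse of 55611278 is 87211655.
55611278 + 87211655 = 142822933

142822933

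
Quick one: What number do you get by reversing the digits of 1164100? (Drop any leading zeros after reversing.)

14611

Reversing 1164100 gives 14611.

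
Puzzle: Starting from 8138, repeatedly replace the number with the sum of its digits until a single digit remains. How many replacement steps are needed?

2

8138 → 20 → 2 (2 steps)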